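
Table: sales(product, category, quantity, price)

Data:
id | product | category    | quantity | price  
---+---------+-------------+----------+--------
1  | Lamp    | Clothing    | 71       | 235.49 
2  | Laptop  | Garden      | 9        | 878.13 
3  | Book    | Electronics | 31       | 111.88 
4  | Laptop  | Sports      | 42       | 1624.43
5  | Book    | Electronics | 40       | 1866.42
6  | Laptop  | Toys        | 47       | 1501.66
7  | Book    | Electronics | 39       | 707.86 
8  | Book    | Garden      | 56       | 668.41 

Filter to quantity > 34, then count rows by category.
SELECT category, COUNT(*)
FROM sales
WHERE quantity > 34
GROUP BY category

Note: WHERE filters rows before grouping.

Result:
  Clothing: 1
  Electronics: 2
  Garden: 1
  Sports: 1
  Toys: 1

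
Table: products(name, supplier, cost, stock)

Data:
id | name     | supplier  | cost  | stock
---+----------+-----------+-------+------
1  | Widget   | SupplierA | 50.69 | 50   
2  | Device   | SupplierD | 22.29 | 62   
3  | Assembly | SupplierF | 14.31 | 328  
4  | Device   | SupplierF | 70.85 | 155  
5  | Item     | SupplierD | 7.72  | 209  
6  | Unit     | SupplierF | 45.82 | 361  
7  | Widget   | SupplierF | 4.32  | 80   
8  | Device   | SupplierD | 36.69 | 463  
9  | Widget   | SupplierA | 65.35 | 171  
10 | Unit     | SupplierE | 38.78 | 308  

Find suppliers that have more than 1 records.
SELECT supplier, COUNT(*) as cnt
FROM products
GROUP BY supplier
HAVING COUNT(*) > 1

Result:
  SupplierA: 2
  SupplierD: 3
  SupplierF: 4

Note: HAVING filters groups after aggregation, WHERE filters rows before.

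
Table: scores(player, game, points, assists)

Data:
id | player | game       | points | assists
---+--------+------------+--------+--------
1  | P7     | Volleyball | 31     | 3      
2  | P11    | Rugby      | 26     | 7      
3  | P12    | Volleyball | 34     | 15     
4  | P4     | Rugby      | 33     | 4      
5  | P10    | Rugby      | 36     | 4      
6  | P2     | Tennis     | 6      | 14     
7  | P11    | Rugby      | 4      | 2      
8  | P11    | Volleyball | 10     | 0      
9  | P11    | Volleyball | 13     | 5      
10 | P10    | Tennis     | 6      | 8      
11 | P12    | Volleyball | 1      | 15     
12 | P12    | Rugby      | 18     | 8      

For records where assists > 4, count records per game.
SELECT game, COUNT(*)
FROM scores
WHERE assists > 4
GROUP BY game

Note: WHERE filters rows before grouping.

Result:
  Rugby: 2
  Tennis: 2
  Volleyball: 3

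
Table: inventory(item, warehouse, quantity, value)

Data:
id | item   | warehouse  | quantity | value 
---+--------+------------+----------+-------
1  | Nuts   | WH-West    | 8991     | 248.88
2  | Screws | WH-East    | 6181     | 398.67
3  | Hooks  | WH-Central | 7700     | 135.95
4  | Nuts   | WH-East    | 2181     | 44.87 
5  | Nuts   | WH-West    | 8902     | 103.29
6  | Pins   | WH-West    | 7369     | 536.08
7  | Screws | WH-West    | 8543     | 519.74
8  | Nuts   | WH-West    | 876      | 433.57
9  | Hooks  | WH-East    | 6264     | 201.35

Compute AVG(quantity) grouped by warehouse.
SELECT warehouse, AVG(quantity) as result
FROM inventory
GROUP BY warehouse

Result:
  WH-Central: 7700.00
  WH-East: 4875.33
  WH-West: 6936.20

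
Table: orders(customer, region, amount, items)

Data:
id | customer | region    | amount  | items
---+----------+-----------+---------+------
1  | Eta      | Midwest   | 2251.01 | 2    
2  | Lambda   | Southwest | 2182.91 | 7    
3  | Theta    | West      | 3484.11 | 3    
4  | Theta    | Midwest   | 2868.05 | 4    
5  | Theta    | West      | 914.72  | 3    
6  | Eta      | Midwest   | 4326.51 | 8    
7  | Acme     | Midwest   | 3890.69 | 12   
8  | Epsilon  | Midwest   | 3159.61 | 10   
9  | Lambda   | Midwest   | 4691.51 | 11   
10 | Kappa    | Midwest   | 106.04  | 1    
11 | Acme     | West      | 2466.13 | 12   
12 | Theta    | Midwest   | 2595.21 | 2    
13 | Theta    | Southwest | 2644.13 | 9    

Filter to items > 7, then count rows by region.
SELECT region, COUNT(*)
FROM orders
WHERE items > 7
GROUP BY region

Note: WHERE filters rows before grouping.

Result:
  Midwest: 4
  Southwest: 1
  West: 1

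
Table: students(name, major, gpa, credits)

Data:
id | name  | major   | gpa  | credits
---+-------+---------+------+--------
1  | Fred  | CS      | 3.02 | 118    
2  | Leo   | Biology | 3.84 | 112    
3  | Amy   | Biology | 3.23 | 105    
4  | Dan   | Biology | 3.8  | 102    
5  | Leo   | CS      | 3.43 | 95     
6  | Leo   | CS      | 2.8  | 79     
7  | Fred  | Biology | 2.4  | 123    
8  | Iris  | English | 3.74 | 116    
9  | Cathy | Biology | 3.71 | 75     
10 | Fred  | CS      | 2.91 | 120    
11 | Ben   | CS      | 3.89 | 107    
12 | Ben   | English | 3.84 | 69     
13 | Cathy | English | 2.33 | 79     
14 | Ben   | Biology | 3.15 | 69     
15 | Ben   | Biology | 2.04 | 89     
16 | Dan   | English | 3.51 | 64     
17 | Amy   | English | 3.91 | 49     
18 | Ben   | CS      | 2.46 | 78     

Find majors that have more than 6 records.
SELECT major, COUNT(*) as cnt
FROM students
GROUP BY major
HAVING COUNT(*) > 6

Result:
  Biology: 7

Note: HAVING filters groups after aggregation, WHERE filters rows before.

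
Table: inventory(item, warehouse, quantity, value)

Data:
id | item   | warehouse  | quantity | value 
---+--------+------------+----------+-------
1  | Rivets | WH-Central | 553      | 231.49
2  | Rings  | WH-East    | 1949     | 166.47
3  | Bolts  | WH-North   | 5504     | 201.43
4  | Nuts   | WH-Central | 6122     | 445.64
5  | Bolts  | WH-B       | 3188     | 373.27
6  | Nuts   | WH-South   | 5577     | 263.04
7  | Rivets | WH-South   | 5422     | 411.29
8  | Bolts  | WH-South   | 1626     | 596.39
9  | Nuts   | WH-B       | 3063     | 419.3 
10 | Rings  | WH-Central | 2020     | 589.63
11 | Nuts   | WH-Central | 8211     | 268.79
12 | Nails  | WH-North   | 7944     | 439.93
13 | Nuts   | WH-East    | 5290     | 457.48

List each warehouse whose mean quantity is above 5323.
SELECT warehouse, AVG(quantity)
FROM inventory
GROUP BY warehouse
HAVING AVG(quantity) > 5323

Result:
  WH-North: avg=6724.00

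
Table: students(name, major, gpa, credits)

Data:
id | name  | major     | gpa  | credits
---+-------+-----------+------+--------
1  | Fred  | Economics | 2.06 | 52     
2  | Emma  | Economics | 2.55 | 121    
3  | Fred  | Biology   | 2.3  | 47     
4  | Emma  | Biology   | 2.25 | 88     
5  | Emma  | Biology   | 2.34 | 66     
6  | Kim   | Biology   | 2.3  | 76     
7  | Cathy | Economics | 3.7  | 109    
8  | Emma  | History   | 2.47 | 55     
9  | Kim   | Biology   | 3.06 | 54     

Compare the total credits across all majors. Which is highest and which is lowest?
SELECT major, SUM(credits)
FROM students
GROUP BY major
ORDER BY SUM(credits)

All groups:
  History: 55
  Economics: 282
  Biology: 331

Highest: Biology (331)
Lowest: History (55)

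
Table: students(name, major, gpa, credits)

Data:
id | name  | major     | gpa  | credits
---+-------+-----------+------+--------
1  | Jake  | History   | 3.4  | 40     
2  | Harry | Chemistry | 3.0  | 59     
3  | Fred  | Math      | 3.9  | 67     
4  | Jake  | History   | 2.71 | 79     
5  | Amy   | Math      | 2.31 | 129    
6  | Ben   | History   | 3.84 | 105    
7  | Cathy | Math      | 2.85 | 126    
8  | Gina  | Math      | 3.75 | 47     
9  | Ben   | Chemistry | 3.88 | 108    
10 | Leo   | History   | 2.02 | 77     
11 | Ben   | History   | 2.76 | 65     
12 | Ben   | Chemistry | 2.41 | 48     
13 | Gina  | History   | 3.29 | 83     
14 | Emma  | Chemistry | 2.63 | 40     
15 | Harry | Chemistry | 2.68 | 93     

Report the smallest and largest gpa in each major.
SELECT major, MIN(gpa), MAX(gpa)
FROM students
GROUP BY major

Result:
  Chemistry: min=2.41, max=3.88
  History: min=2.02, max=3.84
  Math: min=2.31, max=3.90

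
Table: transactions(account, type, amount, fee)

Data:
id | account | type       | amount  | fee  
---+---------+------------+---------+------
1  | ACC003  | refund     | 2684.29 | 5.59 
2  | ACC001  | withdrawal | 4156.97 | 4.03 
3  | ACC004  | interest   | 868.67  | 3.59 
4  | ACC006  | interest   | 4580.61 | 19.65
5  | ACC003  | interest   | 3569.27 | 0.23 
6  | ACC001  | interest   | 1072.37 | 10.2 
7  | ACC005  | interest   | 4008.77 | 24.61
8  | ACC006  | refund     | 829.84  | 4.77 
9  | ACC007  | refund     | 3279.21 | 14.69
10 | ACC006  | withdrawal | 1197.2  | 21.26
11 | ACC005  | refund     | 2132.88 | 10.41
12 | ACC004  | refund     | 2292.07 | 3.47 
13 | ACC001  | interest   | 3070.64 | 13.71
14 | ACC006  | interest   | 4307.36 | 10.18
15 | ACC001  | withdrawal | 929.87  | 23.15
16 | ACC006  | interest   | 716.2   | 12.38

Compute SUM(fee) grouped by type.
SELECT type, SUM(fee) as result
FROM transactions
GROUP BY type

Result:
  interest: 94.55
  refund: 38.93
  withdrawal: 48.44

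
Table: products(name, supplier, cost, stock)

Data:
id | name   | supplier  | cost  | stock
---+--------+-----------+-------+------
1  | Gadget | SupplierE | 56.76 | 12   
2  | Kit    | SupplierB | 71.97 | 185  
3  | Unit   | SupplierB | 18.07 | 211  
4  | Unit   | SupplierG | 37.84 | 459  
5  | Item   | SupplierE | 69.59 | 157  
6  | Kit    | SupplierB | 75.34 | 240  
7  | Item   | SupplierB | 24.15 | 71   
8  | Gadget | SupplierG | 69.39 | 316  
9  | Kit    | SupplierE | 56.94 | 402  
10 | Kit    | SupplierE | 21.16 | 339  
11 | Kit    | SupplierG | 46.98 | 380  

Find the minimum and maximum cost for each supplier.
SELECT supplier, MIN(cost), MAX(cost)
FROM products
GROUP BY supplier

Result:
  SupplierB: min=18.07, max=75.34
  SupplierE: min=21.16, max=69.59
  SupplierG: min=37.84, max=69.39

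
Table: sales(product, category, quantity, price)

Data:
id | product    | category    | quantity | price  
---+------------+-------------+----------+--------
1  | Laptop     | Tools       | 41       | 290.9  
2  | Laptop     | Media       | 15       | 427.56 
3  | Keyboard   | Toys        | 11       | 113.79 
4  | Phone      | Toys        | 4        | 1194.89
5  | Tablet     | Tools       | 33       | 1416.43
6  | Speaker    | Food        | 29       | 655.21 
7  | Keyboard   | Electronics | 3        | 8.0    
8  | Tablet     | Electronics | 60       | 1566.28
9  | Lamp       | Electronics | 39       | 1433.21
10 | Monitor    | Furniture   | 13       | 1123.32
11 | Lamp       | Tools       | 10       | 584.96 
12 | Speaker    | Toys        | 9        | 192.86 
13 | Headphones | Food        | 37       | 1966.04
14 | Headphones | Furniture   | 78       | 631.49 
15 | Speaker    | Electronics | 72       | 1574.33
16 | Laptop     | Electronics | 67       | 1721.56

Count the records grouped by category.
SELECT category, COUNT(*) as count
FROM sales
GROUP BY category

Result:
  Electronics: 5
  Food: 2
  Furniture: 2
  Media: 1
  Tools: 3
  Toys: 3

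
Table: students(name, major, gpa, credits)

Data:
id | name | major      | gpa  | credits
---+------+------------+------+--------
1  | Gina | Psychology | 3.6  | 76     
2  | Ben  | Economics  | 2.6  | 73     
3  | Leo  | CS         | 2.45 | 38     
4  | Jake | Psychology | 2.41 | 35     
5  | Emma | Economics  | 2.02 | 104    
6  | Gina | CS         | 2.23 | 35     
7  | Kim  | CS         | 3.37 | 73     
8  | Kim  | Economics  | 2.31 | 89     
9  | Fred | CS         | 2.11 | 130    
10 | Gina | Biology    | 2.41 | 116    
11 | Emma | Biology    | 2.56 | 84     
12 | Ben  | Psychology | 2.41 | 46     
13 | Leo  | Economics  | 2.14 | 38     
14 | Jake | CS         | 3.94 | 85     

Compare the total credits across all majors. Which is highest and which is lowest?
SELECT major, SUM(credits)
FROM students
GROUP BY major
ORDER BY SUM(credits)

All groups:
  Psychology: 157
  Biology: 200
  Economics: 304
  CS: 361

Highest: CS (361)
Lowest: Psychology (157)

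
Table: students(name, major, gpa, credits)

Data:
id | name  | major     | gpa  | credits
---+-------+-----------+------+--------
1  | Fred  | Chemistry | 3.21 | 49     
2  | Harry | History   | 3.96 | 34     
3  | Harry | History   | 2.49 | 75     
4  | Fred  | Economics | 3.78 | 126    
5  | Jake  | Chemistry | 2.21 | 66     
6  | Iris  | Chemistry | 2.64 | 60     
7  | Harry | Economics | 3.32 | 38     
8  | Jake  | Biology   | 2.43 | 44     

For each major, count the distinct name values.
SELECT major, COUNT(DISTINCT name)
FROM students
GROUP BY major

Result:
  Biology: 1 distinct
  Chemistry: 3 distinct
  Economics: 2 distinct
  History: 1 distinct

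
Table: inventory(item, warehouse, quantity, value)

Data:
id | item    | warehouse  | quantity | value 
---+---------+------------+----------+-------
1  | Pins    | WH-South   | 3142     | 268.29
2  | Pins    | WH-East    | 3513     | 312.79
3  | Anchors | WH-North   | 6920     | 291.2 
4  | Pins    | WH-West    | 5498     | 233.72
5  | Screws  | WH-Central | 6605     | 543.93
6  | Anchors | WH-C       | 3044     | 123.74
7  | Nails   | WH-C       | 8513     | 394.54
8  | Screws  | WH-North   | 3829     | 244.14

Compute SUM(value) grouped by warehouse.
SELECT warehouse, SUM(value) as result
FROM inventory
GROUP BY warehouse

Result:
  WH-C: 518.28
  WH-Central: 543.93
  WH-East: 312.79
  WH-North: 535.34
  WH-South: 268.29
  WH-West: 233.72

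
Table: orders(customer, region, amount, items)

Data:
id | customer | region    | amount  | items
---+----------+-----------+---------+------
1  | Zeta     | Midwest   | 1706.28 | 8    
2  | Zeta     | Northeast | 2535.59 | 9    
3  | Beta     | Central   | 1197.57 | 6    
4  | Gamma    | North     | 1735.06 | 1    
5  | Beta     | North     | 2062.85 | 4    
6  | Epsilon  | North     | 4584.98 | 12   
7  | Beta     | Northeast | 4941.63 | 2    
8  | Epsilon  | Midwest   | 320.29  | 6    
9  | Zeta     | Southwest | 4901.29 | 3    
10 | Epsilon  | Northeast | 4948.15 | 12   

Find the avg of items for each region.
SELECT region, AVG(items) as result
FROM orders
GROUP BY region

Result:
  Central: 6.00
  Midwest: 7.00
  North: 5.67
  Northeast: 7.67
  Southwest: 3.00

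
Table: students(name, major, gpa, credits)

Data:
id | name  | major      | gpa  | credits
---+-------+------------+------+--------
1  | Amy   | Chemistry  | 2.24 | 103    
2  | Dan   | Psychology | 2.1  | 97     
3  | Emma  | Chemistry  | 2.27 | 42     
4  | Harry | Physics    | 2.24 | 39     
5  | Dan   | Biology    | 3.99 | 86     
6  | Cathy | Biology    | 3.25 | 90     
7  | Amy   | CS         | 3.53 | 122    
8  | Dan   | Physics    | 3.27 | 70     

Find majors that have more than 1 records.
SELECT major, COUNT(*) as cnt
FROM students
GROUP BY major
HAVING COUNT(*) > 1

Result:
  Biology: 2
  Chemistry: 2
  Physics: 2

Note: HAVING filters groups after aggregation, WHERE filters rows before.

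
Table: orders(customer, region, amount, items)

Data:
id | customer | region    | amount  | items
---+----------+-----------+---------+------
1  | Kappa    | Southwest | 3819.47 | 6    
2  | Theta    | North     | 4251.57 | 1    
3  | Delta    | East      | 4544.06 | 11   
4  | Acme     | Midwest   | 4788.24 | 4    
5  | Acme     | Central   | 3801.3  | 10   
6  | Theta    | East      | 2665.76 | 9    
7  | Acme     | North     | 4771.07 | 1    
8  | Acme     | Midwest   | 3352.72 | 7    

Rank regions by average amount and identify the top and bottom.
SELECT region, AVG(amount)
FROM orders
GROUP BY region
ORDER BY AVG(amount)

All groups:
  East: 3604.91
  Central: 3801.30
  Southwest: 3819.47
  Midwest: 4070.48
  North: 4511.32

Highest: North (4511.32)
Lowest: East (3604.91)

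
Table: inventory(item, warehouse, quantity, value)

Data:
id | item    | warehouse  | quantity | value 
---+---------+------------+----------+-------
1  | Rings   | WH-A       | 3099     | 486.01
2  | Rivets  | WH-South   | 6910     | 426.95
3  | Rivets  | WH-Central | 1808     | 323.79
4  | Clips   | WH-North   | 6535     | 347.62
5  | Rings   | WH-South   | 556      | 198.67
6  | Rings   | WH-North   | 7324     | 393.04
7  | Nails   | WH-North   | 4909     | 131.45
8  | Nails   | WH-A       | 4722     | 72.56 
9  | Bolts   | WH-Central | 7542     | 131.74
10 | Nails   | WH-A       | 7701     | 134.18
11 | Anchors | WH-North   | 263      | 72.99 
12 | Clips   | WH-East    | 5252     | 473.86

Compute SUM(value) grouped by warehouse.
SELECT warehouse, SUM(value) as result
FROM inventory
GROUP BY warehouse

Result:
  WH-A: 692.75
  WH-Central: 455.53
  WH-East: 473.86
  WH-North: 945.10
  WH-South: 625.62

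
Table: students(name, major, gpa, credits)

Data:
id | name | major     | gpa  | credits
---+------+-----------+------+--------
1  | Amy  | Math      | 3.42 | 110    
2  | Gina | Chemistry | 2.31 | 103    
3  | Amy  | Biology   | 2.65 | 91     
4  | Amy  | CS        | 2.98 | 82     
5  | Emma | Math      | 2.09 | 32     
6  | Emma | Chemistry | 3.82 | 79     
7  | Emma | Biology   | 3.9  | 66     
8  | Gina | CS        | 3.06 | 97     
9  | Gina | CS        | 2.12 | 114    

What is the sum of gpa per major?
SELECT major, SUM(gpa) as result
FROM students
GROUP BY major

Result:
  Biology: 6.55
  CS: 8.16
  Chemistry: 6.13
  Math: 5.51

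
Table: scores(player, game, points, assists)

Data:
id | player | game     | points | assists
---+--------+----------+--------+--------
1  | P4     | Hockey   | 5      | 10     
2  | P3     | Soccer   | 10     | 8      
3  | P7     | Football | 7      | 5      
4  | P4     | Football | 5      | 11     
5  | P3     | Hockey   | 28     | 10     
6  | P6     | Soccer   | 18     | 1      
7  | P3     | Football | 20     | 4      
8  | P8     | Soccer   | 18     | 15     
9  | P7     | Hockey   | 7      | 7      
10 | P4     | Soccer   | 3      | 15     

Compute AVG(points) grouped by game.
SELECT game, AVG(points) as result
FROM scores
GROUP BY game

Result:
  Football: 10.67
  Hockey: 13.33
  Soccer: 12.25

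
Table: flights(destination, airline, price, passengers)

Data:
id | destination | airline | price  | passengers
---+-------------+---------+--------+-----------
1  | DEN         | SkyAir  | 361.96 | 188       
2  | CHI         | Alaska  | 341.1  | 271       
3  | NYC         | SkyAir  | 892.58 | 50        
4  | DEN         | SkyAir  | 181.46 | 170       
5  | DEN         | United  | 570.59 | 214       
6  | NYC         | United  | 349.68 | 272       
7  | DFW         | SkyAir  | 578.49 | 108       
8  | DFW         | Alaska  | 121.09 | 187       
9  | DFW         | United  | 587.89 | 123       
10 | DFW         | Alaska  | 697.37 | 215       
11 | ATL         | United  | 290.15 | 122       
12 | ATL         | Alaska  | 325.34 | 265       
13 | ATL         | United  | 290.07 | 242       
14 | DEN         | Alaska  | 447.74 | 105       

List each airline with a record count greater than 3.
SELECT airline, COUNT(*) as cnt
FROM flights
GROUP BY airline
HAVING COUNT(*) > 3

Result:
  Alaska: 5
  SkyAir: 4
  United: 5

Note: HAVING filters groups after aggregation, WHERE filters rows before.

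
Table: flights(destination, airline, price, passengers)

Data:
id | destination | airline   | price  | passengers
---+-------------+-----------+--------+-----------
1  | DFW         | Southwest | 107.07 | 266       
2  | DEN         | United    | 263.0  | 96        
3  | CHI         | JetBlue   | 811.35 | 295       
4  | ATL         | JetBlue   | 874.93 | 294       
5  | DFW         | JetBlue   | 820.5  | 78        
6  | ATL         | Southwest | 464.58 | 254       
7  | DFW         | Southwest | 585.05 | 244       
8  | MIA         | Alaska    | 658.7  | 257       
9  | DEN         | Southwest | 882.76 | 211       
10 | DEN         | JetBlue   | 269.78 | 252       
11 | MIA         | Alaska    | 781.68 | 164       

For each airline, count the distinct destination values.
SELECT airline, COUNT(DISTINCT destination)
FROM flights
GROUP BY airline

Result:
  Alaska: 1 distinct
  JetBlue: 4 distinct
  Southwest: 3 distinct
  United: 1 distinct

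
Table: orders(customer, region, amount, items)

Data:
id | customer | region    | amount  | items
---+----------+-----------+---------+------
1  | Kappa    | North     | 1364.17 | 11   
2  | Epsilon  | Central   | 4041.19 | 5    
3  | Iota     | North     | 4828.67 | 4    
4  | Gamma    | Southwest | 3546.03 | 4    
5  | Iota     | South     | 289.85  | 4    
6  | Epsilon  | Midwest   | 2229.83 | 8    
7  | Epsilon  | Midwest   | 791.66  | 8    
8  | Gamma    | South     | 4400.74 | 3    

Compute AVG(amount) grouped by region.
SELECT region, AVG(amount) as result
FROM orders
GROUP BY region

Result:
  Central: 4041.19
  Midwest: 1510.75
  North: 3096.42
  South: 2345.30
  Southwest: 3546.03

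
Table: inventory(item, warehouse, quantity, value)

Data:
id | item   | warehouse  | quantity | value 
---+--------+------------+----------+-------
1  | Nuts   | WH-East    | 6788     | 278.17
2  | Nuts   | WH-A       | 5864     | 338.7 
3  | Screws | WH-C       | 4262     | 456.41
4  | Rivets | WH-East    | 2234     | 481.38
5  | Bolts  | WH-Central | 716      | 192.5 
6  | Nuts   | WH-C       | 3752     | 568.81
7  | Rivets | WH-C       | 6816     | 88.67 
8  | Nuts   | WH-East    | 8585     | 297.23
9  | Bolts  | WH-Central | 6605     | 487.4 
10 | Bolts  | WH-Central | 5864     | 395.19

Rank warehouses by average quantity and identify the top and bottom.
SELECT warehouse, AVG(quantity)
FROM inventory
GROUP BY warehouse
ORDER BY AVG(quantity)

All groups:
  WH-Central: 4395.00
  WH-C: 4943.33
  WH-A: 5864.00
  WH-East: 5869.00

Highest: WH-East (5869.00)
Lowest: WH-Central (4395.00)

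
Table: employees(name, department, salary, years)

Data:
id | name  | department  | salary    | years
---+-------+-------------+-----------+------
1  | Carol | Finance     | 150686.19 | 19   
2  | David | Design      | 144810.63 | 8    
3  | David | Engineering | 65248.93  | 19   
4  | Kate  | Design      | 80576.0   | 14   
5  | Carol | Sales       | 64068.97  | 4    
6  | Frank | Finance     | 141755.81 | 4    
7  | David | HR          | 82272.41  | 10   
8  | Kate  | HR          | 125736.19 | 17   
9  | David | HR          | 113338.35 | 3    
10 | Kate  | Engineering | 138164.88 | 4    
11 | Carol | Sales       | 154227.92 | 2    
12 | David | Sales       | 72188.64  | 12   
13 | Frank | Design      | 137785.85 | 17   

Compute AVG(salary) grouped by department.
SELECT department, AVG(salary) as result
FROM employees
GROUP BY department

Result:
  Design: 121057.49
  Engineering: 101706.91
  Finance: 146221.00
  HR: 107115.65
  Sales: 96828.51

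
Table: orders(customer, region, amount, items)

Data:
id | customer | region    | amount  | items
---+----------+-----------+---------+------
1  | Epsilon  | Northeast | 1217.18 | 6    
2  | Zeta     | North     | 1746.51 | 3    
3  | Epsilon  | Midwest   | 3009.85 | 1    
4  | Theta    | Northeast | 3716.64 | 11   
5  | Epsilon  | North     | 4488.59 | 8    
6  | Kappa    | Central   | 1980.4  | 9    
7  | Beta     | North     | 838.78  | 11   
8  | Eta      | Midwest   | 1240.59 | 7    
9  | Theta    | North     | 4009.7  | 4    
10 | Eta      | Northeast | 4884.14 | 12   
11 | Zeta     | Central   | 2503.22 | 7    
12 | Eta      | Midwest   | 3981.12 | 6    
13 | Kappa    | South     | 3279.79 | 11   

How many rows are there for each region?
SELECT region, COUNT(*) as count
FROM orders
GROUP BY region

Result:
  Central: 2
  Midwest: 3
  North: 4
  Northeast: 3
  South: 1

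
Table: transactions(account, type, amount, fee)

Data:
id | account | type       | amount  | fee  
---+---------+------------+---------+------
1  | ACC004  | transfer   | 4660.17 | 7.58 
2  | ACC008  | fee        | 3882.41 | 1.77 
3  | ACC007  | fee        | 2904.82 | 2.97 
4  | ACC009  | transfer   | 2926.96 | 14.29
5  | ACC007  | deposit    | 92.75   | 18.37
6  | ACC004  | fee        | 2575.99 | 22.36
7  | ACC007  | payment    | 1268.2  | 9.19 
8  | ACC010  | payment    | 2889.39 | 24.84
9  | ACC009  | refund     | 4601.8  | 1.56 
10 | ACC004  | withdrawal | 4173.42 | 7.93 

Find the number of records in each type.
SELECT type, COUNT(*) as count
FROM transactions
GROUP BY type

Result:
  deposit: 1
  fee: 3
  payment: 2
  refund: 1
  transfer: 2
  withdrawal: 1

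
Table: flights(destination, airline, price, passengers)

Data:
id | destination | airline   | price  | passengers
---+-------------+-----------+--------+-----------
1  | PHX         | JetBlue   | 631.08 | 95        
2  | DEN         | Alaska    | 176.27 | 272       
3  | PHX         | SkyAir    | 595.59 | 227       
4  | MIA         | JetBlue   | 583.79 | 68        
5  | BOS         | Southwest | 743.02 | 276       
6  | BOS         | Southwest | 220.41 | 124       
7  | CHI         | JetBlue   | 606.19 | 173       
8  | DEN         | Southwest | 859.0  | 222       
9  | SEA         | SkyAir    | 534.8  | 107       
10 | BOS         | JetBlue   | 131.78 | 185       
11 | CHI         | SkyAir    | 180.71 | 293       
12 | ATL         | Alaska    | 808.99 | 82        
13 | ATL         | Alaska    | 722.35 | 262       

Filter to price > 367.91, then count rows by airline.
SELECT airline, COUNT(*)
FROM flights
WHERE price > 367.91
GROUP BY airline

Note: WHERE filters rows before grouping.

Result:
  Alaska: 2
  JetBlue: 3
  SkyAir: 2
  Southwest: 2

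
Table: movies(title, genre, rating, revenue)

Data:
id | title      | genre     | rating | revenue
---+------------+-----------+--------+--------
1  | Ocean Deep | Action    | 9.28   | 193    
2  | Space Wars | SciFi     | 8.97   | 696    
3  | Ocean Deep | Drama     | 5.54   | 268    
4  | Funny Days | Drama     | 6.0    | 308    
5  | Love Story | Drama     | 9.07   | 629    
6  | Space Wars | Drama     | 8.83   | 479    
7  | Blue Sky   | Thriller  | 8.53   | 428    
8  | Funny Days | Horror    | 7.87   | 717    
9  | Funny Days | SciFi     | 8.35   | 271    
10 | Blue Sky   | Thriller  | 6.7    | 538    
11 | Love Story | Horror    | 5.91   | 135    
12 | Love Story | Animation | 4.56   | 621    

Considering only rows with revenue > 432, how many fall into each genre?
SELECT genre, COUNT(*)
FROM movies
WHERE revenue > 432
GROUP BY genre

Note: WHERE filters rows before grouping.

Result:
  Animation: 1
  Drama: 2
  Horror: 1
  SciFi: 1
  Thriller: 1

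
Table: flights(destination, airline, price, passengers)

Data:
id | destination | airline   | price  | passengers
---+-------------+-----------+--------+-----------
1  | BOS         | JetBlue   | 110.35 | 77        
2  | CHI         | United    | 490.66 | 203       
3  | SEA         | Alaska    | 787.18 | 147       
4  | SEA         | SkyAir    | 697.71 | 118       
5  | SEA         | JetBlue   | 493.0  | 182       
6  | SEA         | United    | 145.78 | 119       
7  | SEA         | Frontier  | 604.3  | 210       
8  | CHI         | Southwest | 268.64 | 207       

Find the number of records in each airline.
SELECT airline, COUNT(*) as count
FROM flights
GROUP BY airline

Result:
  Alaska: 1
  Frontier: 1
  JetBlue: 2
  SkyAir: 1
  Southwest: 1
  United: 2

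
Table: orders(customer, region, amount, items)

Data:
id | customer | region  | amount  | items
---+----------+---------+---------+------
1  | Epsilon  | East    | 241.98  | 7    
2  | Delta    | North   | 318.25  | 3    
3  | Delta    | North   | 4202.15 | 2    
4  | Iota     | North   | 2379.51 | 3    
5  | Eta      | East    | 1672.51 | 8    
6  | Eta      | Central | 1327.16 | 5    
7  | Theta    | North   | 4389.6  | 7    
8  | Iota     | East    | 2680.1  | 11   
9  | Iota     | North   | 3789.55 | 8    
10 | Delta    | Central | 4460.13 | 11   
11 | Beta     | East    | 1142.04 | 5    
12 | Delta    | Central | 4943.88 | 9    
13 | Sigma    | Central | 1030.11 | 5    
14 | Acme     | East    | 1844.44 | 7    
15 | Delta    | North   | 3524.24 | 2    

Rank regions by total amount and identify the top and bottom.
SELECT region, SUM(amount)
FROM orders
GROUP BY region
ORDER BY SUM(amount)

All groups:
  East: 7581.07
  Central: 11761.28
  North: 18603.30

Highest: North (18603.30)
Lowest: East (7581.07)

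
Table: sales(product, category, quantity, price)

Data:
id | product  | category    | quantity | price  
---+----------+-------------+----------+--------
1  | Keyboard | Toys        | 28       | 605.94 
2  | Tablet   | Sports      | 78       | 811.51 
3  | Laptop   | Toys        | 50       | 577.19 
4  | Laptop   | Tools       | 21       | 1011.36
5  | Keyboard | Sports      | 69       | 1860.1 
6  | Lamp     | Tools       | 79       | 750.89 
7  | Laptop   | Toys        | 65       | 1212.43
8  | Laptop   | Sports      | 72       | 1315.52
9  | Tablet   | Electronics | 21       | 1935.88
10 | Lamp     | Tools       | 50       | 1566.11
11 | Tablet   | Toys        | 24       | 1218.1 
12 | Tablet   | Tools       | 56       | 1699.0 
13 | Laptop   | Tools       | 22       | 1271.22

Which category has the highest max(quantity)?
SELECT category, MAX(quantity) as val
FROM sales
GROUP BY category
ORDER BY val DESC
LIMIT 1

Result: Tools with max(quantity) = 79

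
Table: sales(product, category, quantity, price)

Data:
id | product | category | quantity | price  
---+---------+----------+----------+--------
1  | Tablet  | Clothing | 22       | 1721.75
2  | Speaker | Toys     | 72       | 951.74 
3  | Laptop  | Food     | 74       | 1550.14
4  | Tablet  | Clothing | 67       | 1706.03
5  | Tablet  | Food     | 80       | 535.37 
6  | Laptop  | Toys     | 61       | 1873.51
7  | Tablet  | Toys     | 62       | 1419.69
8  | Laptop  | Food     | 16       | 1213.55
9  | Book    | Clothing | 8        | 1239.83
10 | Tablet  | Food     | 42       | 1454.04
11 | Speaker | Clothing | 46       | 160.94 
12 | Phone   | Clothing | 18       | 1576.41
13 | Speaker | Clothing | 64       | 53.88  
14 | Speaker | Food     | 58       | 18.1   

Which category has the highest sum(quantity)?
SELECT category, SUM(quantity) as val
FROM sales
GROUP BY category
ORDER BY val DESC
LIMIT 1

Result: Food with sum(quantity) = 270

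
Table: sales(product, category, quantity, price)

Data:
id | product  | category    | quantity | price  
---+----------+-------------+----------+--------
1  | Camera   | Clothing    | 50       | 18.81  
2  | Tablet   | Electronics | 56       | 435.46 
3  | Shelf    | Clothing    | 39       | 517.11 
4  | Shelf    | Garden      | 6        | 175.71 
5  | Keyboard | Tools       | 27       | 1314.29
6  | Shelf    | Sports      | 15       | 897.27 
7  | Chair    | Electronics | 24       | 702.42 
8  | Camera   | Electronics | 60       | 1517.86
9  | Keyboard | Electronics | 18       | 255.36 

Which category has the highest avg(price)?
SELECT category, AVG(price) as val
FROM sales
GROUP BY category
ORDER BY val DESC
LIMIT 1

Result: Tools with avg(price) = 1314.29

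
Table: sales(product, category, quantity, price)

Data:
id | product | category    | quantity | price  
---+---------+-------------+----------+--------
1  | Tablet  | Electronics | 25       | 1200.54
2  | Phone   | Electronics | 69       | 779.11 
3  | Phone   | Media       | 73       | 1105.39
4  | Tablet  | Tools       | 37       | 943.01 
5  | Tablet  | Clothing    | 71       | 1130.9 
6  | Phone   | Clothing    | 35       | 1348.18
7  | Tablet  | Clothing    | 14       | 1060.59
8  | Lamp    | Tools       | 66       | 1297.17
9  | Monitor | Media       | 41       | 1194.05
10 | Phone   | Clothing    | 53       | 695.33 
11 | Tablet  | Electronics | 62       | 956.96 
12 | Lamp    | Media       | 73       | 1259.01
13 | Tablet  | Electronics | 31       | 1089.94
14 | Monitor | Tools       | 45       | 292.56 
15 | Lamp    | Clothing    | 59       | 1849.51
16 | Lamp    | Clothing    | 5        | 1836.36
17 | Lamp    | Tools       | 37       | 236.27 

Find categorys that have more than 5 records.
SELECT category, COUNT(*) as cnt
FROM sales
GROUP BY category
HAVING COUNT(*) > 5

Result:
  Clothing: 6

Note: HAVING filters groups after aggregation, WHERE filters rows before.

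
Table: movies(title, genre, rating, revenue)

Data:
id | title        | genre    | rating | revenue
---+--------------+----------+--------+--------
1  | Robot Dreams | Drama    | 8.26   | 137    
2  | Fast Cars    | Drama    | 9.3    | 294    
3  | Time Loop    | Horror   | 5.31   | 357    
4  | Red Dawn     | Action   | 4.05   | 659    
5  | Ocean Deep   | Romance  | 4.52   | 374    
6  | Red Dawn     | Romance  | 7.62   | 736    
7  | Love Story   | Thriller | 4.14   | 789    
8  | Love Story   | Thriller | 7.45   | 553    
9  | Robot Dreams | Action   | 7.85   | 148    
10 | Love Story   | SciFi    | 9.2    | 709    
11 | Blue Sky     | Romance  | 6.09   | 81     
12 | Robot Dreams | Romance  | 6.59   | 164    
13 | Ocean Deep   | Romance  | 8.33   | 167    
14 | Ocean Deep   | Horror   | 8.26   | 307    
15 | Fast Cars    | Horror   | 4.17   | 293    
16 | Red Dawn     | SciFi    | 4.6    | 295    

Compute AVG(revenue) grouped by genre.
SELECT genre, AVG(revenue) as result
FROM movies
GROUP BY genre

Result:
  Action: 403.50
  Drama: 215.50
  Horror: 319.00
  Romance: 304.40
  SciFi: 502.00
  Thriller: 671.00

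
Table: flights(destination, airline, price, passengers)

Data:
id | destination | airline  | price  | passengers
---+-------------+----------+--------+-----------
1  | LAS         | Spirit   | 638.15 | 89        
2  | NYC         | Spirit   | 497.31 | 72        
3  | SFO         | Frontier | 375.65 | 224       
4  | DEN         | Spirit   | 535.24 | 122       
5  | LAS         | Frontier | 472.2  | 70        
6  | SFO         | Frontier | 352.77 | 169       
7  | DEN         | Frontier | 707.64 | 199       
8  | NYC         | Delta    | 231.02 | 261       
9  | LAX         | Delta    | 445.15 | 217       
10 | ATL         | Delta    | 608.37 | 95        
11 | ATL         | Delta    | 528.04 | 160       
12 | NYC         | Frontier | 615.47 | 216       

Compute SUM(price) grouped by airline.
SELECT airline, SUM(price) as result
FROM flights
GROUP BY airline

Result:
  Delta: 1812.58
  Frontier: 2523.73
  Spirit: 1670.70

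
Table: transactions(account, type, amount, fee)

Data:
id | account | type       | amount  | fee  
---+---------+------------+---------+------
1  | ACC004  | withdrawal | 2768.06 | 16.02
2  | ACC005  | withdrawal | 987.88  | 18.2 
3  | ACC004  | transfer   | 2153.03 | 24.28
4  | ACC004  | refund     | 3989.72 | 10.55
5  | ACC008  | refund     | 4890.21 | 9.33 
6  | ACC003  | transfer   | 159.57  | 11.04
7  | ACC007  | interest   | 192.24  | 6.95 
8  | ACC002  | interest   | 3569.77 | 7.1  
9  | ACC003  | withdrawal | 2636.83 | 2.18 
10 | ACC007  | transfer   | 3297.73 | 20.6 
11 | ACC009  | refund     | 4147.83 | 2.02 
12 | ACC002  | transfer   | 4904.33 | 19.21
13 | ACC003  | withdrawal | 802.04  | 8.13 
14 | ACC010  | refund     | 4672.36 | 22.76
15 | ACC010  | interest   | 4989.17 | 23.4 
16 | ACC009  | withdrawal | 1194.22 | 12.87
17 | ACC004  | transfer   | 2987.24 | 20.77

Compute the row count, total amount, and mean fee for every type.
SELECT type,
       COUNT(*) as cnt,
       SUM(amount) as total_amount,
       AVG(fee) as avg_fee
FROM transactions
GROUP BY type

Result:
  interest: 3 records, 8751.18 total amount, 12.48 avg fee
  refund: 4 records, 17700.12 total amount, 11.17 avg fee
  transfer: 5 records, 13501.90 total amount, 19.18 avg fee
  withdrawal: 5 records, 8389.03 total amount, 11.48 avg fee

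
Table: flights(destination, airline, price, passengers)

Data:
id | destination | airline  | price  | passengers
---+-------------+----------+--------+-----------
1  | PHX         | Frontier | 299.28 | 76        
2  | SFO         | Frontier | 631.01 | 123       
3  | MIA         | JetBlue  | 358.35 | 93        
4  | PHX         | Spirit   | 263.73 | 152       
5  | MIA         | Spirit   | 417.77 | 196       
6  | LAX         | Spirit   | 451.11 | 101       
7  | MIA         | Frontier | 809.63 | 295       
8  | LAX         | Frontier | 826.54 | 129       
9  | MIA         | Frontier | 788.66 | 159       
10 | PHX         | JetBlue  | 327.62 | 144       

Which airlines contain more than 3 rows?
SELECT airline, COUNT(*) as cnt
FROM flights
GROUP BY airline
HAVING COUNT(*) > 3

Result:
  Frontier: 5

Note: HAVING filters groups after aggregation, WHERE filters rows before.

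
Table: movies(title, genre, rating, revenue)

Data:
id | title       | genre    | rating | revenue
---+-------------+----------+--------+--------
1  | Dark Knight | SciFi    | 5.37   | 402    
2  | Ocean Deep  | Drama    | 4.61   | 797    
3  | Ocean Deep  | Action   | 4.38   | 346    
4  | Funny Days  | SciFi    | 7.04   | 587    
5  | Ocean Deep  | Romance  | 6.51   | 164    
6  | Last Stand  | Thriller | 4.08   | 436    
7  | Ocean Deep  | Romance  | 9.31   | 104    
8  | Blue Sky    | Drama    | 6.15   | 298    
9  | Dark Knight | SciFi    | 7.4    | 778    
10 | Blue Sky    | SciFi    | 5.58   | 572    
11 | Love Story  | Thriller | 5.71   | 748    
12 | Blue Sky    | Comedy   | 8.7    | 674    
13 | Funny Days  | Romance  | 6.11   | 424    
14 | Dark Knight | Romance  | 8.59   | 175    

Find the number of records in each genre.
SELECT genre, COUNT(*) as count
FROM movies
GROUP BY genre

Result:
  Action: 1
  Comedy: 1
  Drama: 2
  Romance: 4
  SciFi: 4
  Thriller: 2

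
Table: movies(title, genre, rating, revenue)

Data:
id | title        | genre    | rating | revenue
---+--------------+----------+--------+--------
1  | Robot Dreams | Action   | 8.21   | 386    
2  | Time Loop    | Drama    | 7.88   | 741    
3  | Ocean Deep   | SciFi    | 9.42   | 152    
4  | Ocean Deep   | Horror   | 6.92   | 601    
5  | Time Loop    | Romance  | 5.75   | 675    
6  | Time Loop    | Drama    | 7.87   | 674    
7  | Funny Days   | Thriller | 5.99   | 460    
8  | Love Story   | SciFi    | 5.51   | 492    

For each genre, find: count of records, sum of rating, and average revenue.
SELECT genre,
       COUNT(*) as cnt,
       SUM(rating) as total_rating,
       AVG(revenue) as avg_revenue
FROM movies
GROUP BY genre

Result:
  Action: 1 records, 8.21 total rating, 386.00 avg revenue
  Drama: 2 records, 15.75 total rating, 707.50 avg revenue
  Horror: 1 records, 6.92 total rating, 601.00 avg revenue
  Romance: 1 records, 5.75 total rating, 675.00 avg revenue
  SciFi: 2 records, 14.93 total rating, 322.00 avg revenue
  Thriller: 1 records, 5.99 total rating, 460.00 avg revenue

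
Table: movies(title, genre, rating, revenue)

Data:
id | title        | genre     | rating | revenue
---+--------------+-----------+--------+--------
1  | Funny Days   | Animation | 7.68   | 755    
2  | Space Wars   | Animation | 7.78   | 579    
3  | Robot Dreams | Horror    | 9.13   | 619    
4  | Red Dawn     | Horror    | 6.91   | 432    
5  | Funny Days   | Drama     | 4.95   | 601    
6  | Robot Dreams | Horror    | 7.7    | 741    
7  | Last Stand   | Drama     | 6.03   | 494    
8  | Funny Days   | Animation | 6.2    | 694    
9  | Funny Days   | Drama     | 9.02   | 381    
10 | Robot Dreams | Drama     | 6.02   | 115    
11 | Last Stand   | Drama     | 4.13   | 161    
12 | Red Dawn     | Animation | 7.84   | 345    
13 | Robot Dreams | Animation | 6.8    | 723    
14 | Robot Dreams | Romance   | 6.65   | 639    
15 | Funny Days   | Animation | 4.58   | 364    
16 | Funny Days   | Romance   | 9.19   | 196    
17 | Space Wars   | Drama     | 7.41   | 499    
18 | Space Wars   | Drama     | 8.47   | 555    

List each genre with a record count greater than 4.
SELECT genre, COUNT(*) as cnt
FROM movies
GROUP BY genre
HAVING COUNT(*) > 4

Result:
  Animation: 6
  Drama: 7

Note: HAVING filters groups after aggregation, WHERE filters rows before.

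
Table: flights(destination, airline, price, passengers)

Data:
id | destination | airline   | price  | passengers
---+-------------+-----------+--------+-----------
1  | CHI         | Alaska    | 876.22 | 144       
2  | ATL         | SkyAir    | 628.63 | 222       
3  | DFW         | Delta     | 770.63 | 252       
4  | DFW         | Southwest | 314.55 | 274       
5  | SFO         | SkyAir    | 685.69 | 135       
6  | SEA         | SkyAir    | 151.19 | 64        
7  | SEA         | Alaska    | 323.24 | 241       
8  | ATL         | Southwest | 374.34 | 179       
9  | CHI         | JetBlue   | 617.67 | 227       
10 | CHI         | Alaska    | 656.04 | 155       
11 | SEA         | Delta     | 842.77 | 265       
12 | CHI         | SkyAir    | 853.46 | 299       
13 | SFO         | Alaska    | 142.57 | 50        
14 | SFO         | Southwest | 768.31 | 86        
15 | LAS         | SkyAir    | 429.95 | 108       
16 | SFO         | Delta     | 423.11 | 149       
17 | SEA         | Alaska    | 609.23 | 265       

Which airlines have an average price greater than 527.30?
SELECT airline, AVG(price)
FROM flights
GROUP BY airline
HAVING AVG(price) > 527.30

Result:
  Delta: avg=678.84
  JetBlue: avg=617.67
  SkyAir: avg=549.78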